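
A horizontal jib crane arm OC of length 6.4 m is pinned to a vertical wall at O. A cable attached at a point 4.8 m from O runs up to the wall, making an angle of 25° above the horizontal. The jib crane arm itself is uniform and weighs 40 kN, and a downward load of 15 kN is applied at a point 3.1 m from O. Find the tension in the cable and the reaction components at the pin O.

T = 86.02 kN, O_x = 77.96 kN, O_y = 18.65 kN

ΣM about O: T·sin25°·4.8 − 40·3.2 − 15·3.1 = 0 → T = 174.5/(4.8·0.422618) = 86.0213 ≈ 86.02 kN.
ΣF_x = 0: O_x − T·cos25° = 0 → O_x = 86.0213 × 0.906308 = 77.96 kN.
ΣF_y = 0: O_y + T·sin25° − 40 − 15 = 0 → O_y = 55 − 86.0213 × 0.422618 = 18.65 kN.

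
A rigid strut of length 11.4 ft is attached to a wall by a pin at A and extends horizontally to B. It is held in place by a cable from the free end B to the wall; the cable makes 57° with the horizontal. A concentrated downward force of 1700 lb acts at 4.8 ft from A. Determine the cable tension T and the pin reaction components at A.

ΣM about A: T·sin57°·11.4 − 1700·4.8 = 0 → T = 8160/(11.4·0.838671) = 853.481 ≈ 853.5 lb.
ΣF_x = 0: A_x − T·cos57° = 0 → A_x = 853.481 × 0.544639 = 464.8 lb.
ΣF_y = 0: A_y + T·sin57° − 1700 = 0 → A_y = 1700 − 853.481 × 0.838671 = 984.2 lb.

T = 853.5 lb, A_x = 464.8 lb, A_y = 984.2 lb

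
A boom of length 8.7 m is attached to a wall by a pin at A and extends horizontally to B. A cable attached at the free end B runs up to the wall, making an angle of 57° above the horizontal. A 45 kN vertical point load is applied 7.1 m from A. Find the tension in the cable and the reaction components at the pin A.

ΣM about A: T·sin57°·8.7 − 45·7.1 = 0 → T = 319.5/(8.7·0.838671) = 43.7885 ≈ 43.79 kN.
ΣF_x = 0: A_x − T·cos57° = 0 → A_x = 43.7885 × 0.544639 = 23.85 kN.
ΣF_y = 0: A_y + T·sin57° − 45 = 0 → A_y = 45 − 43.7885 × 0.838671 = 8.276 kN.

T = 43.79 kN, A_x = 23.85 kN, A_y = 8.276 kN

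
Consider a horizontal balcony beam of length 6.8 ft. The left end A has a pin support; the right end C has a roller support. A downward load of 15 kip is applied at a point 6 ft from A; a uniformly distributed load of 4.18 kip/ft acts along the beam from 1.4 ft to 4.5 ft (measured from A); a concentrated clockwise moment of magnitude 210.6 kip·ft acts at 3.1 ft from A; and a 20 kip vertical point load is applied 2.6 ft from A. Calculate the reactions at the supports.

Resultant of the distributed load: 4.18 × 3.1 = 12.958 kip at 2.95 ft from A.
ΣM about A: C_y·6.8 − 15·6 − (4.18·3.1)·2.95 − 210.6 − 20·2.6 = 0 → C_y = 390.8261/6.8 = 57.4744 ≈ 57.47 kip.
ΣF_y = 0: A_y + 57.4744 − 15 − 4.18·3.1 − 20 = 0 → A_y = -9.516 kip.
ΣF_x = 0: no horizontal applied forces, so A_x = 0.

A_x = 0, A_y = -9.516 kip, C_y = 57.47 kip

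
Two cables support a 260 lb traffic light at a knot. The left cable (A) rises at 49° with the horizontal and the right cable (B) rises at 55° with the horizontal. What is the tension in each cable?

T_A = 153.7 lb, T_B = 175.8 lb

ΣF_x = 0: −T_A·cos49° + T_B·cos55° = 0 → T_B = 1.1438·T_A.
ΣF_y = 0: T_A·sin49° + T_B·sin55° = 260.
Substitute: T_A·(0.75471 + 1.1438·0.819152) = 260 → T_A = 153.696 ≈ 153.7 lb.
Then T_B = 1.1438 × 153.696 = 175.8 lb.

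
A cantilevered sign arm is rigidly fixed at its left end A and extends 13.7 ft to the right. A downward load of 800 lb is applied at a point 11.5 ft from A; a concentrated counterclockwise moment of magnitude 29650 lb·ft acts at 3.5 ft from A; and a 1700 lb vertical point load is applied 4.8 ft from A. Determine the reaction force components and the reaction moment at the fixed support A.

A_x = 0, A_y = 2500 lb, M_A = -12290 lb·ft

ΣF_x = 0: A_x = 0.
ΣF_y = 0: A_y − 800 − 1700 = 0 → A_y = 2500 lb.
ΣM about A: M_A − 800·11.5 + 29650 − 1700·4.8 = 0 → M_A = -12290 lb·ft.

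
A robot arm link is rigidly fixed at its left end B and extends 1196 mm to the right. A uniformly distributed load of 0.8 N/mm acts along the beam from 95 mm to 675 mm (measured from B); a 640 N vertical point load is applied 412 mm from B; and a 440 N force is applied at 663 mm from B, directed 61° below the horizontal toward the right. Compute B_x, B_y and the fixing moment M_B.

B_x = -213.3 N, B_y = 1489 N, M_B = 697500 N·mm

Resultant of the distributed load: 0.8 × 580 = 464 N at 385 mm from B.
ΣF_x = 0: B_x + 440·cos61° = 0 → B_x = -213.3 N.
ΣF_y = 0: B_y − 0.8·580 − 640 − 440·sin61° = 0 → B_y = 1489 N.
ΣM about B: M_B − (0.8·580)·385 − 640·412 − 440·sin61°·663 = 0 → M_B = 697500 N·mm.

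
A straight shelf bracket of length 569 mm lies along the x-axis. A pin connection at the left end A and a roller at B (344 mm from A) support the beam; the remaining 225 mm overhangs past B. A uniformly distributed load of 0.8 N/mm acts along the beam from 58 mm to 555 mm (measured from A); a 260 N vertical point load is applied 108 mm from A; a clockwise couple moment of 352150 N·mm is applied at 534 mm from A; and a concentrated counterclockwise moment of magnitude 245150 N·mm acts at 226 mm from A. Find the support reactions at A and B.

Resultant of the distributed load: 0.8 × 497 = 397.6 N at 306.5 mm from A.
ΣM about A: B_y·344 − (0.8·497)·306.5 − 260·108 − 352150 + 245150 = 0 → B_y = 256944.4/344 = 746.931 ≈ 746.9 N.
ΣF_y = 0: A_y + 746.931 − 0.8·497 − 260 = 0 → A_y = -89.33 N.
ΣF_x = 0: no horizontal applied forces, so A_x = 0.

A_x = 0, A_y = -89.33 N, B_y = 746.9 N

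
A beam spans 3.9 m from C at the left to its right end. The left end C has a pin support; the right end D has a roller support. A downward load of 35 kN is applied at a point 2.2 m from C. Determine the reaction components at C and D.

ΣM about C: D_y·3.9 − 35·2.2 = 0 → D_y = 77/3.9 = 19.7436 ≈ 19.74 kN.
ΣF_y = 0: C_y + 19.7436 − 35 = 0 → C_y = 15.26 kN.
ΣF_x = 0: no horizontal applied forces, so C_x = 0.

C_x = 0, C_y = 15.26 kN, D_y = 19.74 kN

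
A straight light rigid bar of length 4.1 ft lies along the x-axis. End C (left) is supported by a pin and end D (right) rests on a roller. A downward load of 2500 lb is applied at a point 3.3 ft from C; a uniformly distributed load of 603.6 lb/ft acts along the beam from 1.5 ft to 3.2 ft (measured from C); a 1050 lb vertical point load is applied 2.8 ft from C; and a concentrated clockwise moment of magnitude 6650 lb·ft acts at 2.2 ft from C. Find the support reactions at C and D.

C_x = 0, C_y = -363.2 lb, D_y = 4939 lb

Resultant of the distributed load: 603.6 × 1.7 = 1026.12 lb at 2.35 ft from C.
Moments about C: D_y·4.1 − 2500·3.3 − (603.6·1.7)·2.35 − 1050·2.8 − 6650 = 0 → D_y = 20251.382/4.1 = 4939.36 ≈ 4939 lb.
ΣF_y = 0: C_y + 4939.36 − 2500 − 603.6·1.7 − 1050 = 0 → C_y = -363.2 lb.
ΣF_x = 0: no horizontal applied forces, so C_x = 0.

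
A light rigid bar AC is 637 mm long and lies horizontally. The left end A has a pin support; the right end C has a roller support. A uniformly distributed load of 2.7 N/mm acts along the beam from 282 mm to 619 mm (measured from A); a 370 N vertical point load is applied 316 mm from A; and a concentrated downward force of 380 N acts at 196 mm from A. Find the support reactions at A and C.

A_x = 0, A_y = 715.9 N, C_y = 944.0 N

Resultant of the distributed load: 2.7 × 337 = 909.9 N at 450.5 mm from A.
ΣM about A: C_y·637 − (2.7·337)·450.5 − 370·316 − 380·196 = 0 → C_y = 601309.95/637 = 943.972 ≈ 944.0 N.
ΣF_y = 0: A_y + 943.972 − 2.7·337 − 370 − 380 = 0 → A_y = 715.9 N.
ΣF_x = 0: no horizontal applied forces, so A_x = 0.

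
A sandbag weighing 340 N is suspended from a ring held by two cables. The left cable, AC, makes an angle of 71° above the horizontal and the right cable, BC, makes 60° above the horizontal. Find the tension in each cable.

T_AC = 225.3 N, T_BC = 146.7 N

ΣF_x = 0: −T_AC·cos71° + T_BC·cos60° = 0 → T_BC = 0.651136·T_AC.
ΣF_y = 0: T_AC·sin71° + T_BC·sin60° = 340.
Substitute: T_AC·(0.945519 + 0.651136·0.866025) = 340 → T_AC = 225.252 ≈ 225.3 N.
Then T_BC = 0.651136 × 225.252 = 146.7 N.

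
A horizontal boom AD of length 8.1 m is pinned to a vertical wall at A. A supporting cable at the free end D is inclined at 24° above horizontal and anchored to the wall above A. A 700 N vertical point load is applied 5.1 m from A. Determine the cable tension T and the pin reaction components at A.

ΣM about A: T·sin24°·8.1 − 700·5.1 = 0 → T = 3570/(8.1·0.406737) = 1083.6 ≈ 1084 N.
ΣF_x = 0: A_x − T·cos24° = 0 → A_x = 1083.6 × 0.913545 = 989.9 N.
ΣF_y = 0: A_y + T·sin24° − 700 = 0 → A_y = 700 − 1083.6 × 0.406737 = 259.3 N.

T = 1084 N, A_x = 989.9 N, A_y = 259.3 N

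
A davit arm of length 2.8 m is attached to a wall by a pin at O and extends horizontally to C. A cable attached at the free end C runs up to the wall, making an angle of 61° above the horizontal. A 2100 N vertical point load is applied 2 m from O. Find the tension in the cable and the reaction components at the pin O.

T = 1715 N, O_x = 831.5 N, O_y = 600.0 N

ΣM about O: T·sin61°·2.8 − 2100·2 = 0 → T = 4200/(2.8·0.87462) = 1715.03 ≈ 1715 N.
ΣF_x = 0: O_x − T·cos61° = 0 → O_x = 1715.03 × 0.48481 = 831.5 N.
ΣF_y = 0: O_y + T·sin61° − 2100 = 0 → O_y = 2100 − 1715.03 × 0.87462 = 600.0 N.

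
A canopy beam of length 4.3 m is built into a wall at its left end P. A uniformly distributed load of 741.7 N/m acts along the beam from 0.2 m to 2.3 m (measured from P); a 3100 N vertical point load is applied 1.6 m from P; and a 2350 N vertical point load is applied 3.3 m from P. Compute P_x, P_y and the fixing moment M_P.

Resultant of the distributed load: 741.7 × 2.1 = 1557.57 N at 1.25 m from P.
ΣF_x = 0: P_x = 0.
ΣF_y = 0: P_y − 741.7·2.1 − 3100 − 2350 = 0 → P_y = 7008 N.
ΣM about P: M_P − (741.7·2.1)·1.25 − 3100·1.6 − 2350·3.3 = 0 → M_P = 14660 N·m.

P_x = 0, P_y = 7008 N, M_P = 14660 N·m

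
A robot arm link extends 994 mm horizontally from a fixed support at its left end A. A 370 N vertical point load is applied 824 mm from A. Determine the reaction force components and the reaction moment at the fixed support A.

A_x = 0, A_y = 370.0 N, M_A = 304900 N·mm

ΣF_x = 0: A_x = 0.
ΣF_y = 0: A_y − 370 = 0 → A_y = 370.0 N.
ΣM about A: M_A − 370·824 = 0 → M_A = 304900 N·mm.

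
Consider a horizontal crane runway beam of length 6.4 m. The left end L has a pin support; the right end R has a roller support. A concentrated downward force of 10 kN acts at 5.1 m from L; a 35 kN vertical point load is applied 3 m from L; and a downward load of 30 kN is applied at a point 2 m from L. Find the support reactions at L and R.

ΣM about L: R_y·6.4 − 10·5.1 − 35·3 − 30·2 = 0 → R_y = 216/6.4 = 33.75 kN.
ΣF_y = 0: L_y + 33.75 − 10 − 35 − 30 = 0 → L_y = 41.25 kN.
ΣF_x = 0: no horizontal applied forces, so L_x = 0.

L_x = 0, L_y = 41.25 kN, R_y = 33.75 kN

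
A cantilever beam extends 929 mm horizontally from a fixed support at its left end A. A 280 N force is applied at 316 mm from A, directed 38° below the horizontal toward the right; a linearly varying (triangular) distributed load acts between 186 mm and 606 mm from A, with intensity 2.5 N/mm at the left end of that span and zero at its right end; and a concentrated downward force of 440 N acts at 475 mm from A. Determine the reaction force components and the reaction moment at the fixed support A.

Resultant of the triangular load: ½ × 2.5 × 420 = 525 N, acting at 326 mm from A (one-third of the span from the peak).
ΣF_x = 0: A_x + 280·cos38° = 0 → A_x = -220.6 N.
ΣF_y = 0: A_y − 280·sin38° − ½·2.5·420 − 440 = 0 → A_y = 1137 N.
ΣM about A: M_A − 280·sin38°·316 − (½·2.5·420)·326 − 440·475 = 0 → M_A = 434600 N·mm.

A_x = -220.6 N, A_y = 1137 N, M_A = 434600 N·mm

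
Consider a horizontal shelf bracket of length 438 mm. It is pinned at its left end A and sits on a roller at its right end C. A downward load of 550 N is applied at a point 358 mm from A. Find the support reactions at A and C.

Moments about A: C_y·438 − 550·358 = 0 → C_y = 196900/438 = 449.543 ≈ 449.5 N.
ΣF_y = 0: A_y + 449.543 − 550 = 0 → A_y = 100.5 N.
ΣF_x = 0: no horizontal applied forces, so A_x = 0.

A_x = 0, A_y = 100.5 N, C_y = 449.5 N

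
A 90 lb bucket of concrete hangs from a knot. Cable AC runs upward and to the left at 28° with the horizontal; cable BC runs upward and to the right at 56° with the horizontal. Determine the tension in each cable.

ΣF_x = 0: −T_AC·cos28° + T_BC·cos56° = 0 → T_BC = 1.57897·T_AC.
ΣF_y = 0: T_AC·sin28° + T_BC·sin56° = 90.
Substitute: T_AC·(0.469472 + 1.57897·0.829038) = 90 → T_AC = 50.6045 ≈ 50.60 lb.
Then T_BC = 1.57897 × 50.6045 = 79.90 lb.

T_AC = 50.60 lb, T_BC = 79.90 lb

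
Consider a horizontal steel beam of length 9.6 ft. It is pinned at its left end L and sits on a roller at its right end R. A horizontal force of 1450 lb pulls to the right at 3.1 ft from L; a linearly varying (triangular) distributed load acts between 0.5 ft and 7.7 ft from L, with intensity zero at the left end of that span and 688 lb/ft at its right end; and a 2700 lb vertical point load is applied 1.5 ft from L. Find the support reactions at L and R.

Resultant of the triangular load: ½ × 688 × 7.2 = 2476.8 lb, acting at 5.3 ft from L (one-third of the span from the peak).
Taking moments about L: R_y·9.6 − (½·688·7.2)·5.3 − 2700·1.5 = 0 → R_y = 17177.04/9.6 = 1789.28 ≈ 1789 lb.
ΣF_y = 0: L_y + 1789.28 − ½·688·7.2 − 2700 = 0 → L_y = 3388 lb.
ΣF_x = 0: L_x + 1450 = 0 → L_x = -1450 lb.

L_x = -1450 lb, L_y = 3388 lb, R_y = 1789 lb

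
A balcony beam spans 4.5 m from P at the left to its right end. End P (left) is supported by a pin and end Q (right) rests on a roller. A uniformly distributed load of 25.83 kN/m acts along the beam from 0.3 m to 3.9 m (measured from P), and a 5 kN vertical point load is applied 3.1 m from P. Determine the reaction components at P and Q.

Resultant of the distributed load: 25.83 × 3.6 = 92.988 kN at 2.1 m from P.
Moments about P: Q_y·4.5 − (25.83·3.6)·2.1 − 5·3.1 = 0 → Q_y = 210.7748/4.5 = 46.8388 ≈ 46.84 kN.
ΣF_y = 0: P_y + 46.8388 − 25.83·3.6 − 5 = 0 → P_y = 51.15 kN.
ΣF_x = 0: no horizontal applied forces, so P_x = 0.

P_x = 0, P_y = 51.15 kN, Q_y = 46.84 kN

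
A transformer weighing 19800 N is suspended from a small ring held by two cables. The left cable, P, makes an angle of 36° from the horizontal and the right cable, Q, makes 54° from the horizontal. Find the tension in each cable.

ΣF_x = 0: −T_P·cos36° + T_Q·cos54° = 0 → T_Q = 1.37638·T_P.
ΣF_y = 0: T_P·sin36° + T_Q·sin54° = 19800.
Substitute: T_P·(0.587785 + 1.37638·0.809017) = 19800 → T_P = 11638.2 ≈ 11640 N.
Then T_Q = 1.37638 × 11638.2 = 16020 N.

T_P = 11640 N, T_Q = 16020 N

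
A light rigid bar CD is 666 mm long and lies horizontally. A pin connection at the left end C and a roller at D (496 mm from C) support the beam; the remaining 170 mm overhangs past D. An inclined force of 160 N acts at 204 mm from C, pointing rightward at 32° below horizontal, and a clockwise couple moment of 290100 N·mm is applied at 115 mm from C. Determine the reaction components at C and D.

C_x = -135.7 N, C_y = -535.0 N, D_y = 619.8 N

ΣM about C: D_y·496 − 160·sin32°·204 − 290100 = 0 → D_y = 307397/496 = 619.752 ≈ 619.8 N.
ΣF_y = 0: C_y + 619.752 − 160·sin32° = 0 → C_y = -535.0 N.
ΣF_x = 0: C_x + 160·cos32° = 0 → C_x = -135.7 N.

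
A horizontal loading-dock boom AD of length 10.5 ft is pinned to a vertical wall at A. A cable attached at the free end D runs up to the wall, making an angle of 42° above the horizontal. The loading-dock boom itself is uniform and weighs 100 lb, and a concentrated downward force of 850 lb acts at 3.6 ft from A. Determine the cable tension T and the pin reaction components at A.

ΣM about A: T·sin42°·10.5 − 100·5.25 − 850·3.6 = 0 → T = 3585/(10.5·0.669131) = 510.257 ≈ 510.3 lb.
ΣF_x = 0: A_x − T·cos42° = 0 → A_x = 510.257 × 0.743145 = 379.2 lb.
ΣF_y = 0: A_y + T·sin42° − 100 − 850 = 0 → A_y = 950 − 510.257 × 0.669131 = 608.6 lb.

T = 510.3 lb, A_x = 379.2 lb, A_y = 608.6 lb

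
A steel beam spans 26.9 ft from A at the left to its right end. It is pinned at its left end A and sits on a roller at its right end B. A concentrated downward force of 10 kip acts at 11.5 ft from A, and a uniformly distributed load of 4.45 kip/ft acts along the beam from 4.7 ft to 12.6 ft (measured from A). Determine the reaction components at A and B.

A_x = 0, A_y = 29.58 kip, B_y = 15.58 kip

Resultant of the distributed load: 4.45 × 7.9 = 35.155 kip at 8.65 ft from A.
Moments about A: B_y·26.9 − 10·11.5 − (4.45·7.9)·8.65 = 0 → B_y = 419.09075/26.9 = 15.5796 ≈ 15.58 kip.
ΣF_y = 0: A_y + 15.5796 − 10 − 4.45·7.9 = 0 → A_y = 29.58 kip.
ΣF_x = 0: no horizontal applied forces, so A_x = 0.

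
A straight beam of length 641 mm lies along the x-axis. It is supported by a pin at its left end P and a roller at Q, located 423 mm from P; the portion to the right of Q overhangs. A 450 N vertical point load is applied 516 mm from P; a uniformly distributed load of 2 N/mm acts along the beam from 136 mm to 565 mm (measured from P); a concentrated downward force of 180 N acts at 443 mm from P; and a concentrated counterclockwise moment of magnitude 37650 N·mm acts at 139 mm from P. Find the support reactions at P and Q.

P_x = 0, P_y = 128.6 N, Q_y = 1359 N

Resultant of the distributed load: 2 × 429 = 858 N at 350.5 mm from P.
Taking moments about P: Q_y·423 − 450·516 − (2·429)·350.5 − 180·443 + 37650 = 0 → Q_y = 575019/423 = 1359.38 ≈ 1359 N.
ΣF_y = 0: P_y + 1359.38 − 450 − 2·429 − 180 = 0 → P_y = 128.6 N.
ΣF_x = 0: no horizontal applied forces, so P_x = 0.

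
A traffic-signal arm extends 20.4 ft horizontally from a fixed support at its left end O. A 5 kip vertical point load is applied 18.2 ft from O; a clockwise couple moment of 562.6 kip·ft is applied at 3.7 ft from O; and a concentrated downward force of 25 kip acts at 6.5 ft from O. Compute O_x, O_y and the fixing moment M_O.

ΣF_x = 0: O_x = 0.
ΣF_y = 0: O_y − 5 − 25 = 0 → O_y = 30.00 kip.
ΣM about O: M_O − 5·18.2 − 562.6 − 25·6.5 = 0 → M_O = 816.1 kip·ft.

O_x = 0, O_y = 30.00 kip, M_O = 816.1 kip·ft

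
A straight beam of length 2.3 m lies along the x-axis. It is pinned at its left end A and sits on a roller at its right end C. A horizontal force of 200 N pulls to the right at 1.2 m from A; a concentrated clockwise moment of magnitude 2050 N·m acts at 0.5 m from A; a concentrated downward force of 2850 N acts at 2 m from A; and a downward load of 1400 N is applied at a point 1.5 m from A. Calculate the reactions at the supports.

A_x = -200.0 N, A_y = -32.61 N, C_y = 4283 N

ΣM about A: C_y·2.3 − 2050 − 2850·2 − 1400·1.5 = 0 → C_y = 9850/2.3 = 4282.61 ≈ 4283 N.
ΣF_y = 0: A_y + 4282.61 − 2850 − 1400 = 0 → A_y = -32.61 N.
ΣF_x = 0: A_x + 200 = 0 → A_x = -200.0 N.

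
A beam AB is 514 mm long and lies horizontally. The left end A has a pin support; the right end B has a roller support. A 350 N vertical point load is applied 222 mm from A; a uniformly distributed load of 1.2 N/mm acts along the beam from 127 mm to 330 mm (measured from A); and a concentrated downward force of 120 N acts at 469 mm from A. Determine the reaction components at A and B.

Resultant of the distributed load: 1.2 × 203 = 243.6 N at 228.5 mm from A.
Taking moments about A: B_y·514 − 350·222 − (1.2·203)·228.5 − 120·469 = 0 → B_y = 189642.6/514 = 368.954 ≈ 369.0 N.
ΣF_y = 0: A_y + 368.954 − 350 − 1.2·203 − 120 = 0 → A_y = 344.6 N.
ΣF_x = 0: no horizontal applied forces, so A_x = 0.

A_x = 0, A_y = 344.6 N, B_y = 369.0 N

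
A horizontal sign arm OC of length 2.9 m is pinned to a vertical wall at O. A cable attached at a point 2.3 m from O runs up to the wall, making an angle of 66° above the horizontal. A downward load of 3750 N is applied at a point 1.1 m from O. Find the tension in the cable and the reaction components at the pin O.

T = 1963 N, O_x = 798.5 N, O_y = 1957 N

ΣM about O: T·sin66°·2.3 − 3750·1.1 = 0 → T = 4125/(2.3·0.913545) = 1963.21 ≈ 1963 N.
ΣF_x = 0: O_x − T·cos66° = 0 → O_x = 1963.21 × 0.406737 = 798.5 N.
ΣF_y = 0: O_y + T·sin66° − 3750 = 0 → O_y = 3750 − 1963.21 × 0.913545 = 1957 N.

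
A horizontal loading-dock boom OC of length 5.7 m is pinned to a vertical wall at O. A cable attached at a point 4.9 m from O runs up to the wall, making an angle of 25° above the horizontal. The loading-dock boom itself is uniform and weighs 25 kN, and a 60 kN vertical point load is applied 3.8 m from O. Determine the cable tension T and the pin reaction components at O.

T = 144.5 kN, O_x = 131.0 kN, O_y = 23.93 kN

ΣM about O: T·sin25°·4.9 − 25·2.85 − 60·3.8 = 0 → T = 299.25/(4.9·0.422618) = 144.507 ≈ 144.5 kN.
ΣF_x = 0: O_x − T·cos25° = 0 → O_x = 144.507 × 0.906308 = 131.0 kN.
ΣF_y = 0: O_y + T·sin25° − 25 − 60 = 0 → O_y = 85 − 144.507 × 0.422618 = 23.93 kN.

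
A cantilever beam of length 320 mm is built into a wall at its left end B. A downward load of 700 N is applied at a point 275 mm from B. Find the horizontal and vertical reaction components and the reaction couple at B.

ΣF_x = 0: B_x = 0.
ΣF_y = 0: B_y − 700 = 0 → B_y = 700.0 N.
ΣM about B: M_B − 700·275 = 0 → M_B = 192500 N·mm.

B_x = 0, B_y = 700.0 N, M_B = 192500 N·mm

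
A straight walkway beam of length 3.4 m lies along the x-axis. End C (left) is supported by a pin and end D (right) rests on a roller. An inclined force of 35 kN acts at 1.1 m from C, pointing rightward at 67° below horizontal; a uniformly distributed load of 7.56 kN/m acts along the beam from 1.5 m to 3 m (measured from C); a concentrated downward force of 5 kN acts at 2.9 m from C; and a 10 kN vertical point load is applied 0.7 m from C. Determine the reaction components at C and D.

C_x = -13.68 kN, C_y = 34.31 kN, D_y = 24.25 kN

Resultant of the distributed load: 7.56 × 1.5 = 11.34 kN at 2.25 m from C.
Moments about C: D_y·3.4 − 35·sin67°·1.1 − (7.56·1.5)·2.25 − 5·2.9 − 10·0.7 = 0 → D_y = 82.4544/3.4 = 24.2513 ≈ 24.25 kN.
ΣF_y = 0: C_y + 24.2513 − 35·sin67° − 7.56·1.5 − 5 − 10 = 0 → C_y = 34.31 kN.
ΣF_x = 0: C_x + 35·cos67° = 0 → C_x = -13.68 kN.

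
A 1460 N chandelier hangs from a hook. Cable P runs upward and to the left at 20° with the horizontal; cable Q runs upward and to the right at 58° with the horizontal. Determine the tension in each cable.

ΣF_x = 0: −T_P·cos20° + T_Q·cos58° = 0 → T_Q = 1.77328·T_P.
ΣF_y = 0: T_P·sin20° + T_Q·sin58° = 1460.
Substitute: T_P·(0.34202 + 1.77328·0.848048) = 1460 → T_P = 790.965 ≈ 791.0 N.
Then T_Q = 1.77328 × 790.965 = 1403 N.

T_P = 791.0 N, T_Q = 1403 N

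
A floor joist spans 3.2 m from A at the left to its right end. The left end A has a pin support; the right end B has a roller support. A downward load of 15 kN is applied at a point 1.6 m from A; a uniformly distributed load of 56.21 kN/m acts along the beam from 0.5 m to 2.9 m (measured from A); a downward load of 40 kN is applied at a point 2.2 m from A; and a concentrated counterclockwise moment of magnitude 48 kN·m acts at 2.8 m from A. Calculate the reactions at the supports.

A_x = 0, A_y = 98.24 kN, B_y = 91.67 kN

Resultant of the distributed load: 56.21 × 2.4 = 134.904 kN at 1.7 m from A.
ΣM about A: B_y·3.2 − 15·1.6 − (56.21·2.4)·1.7 − 40·2.2 + 48 = 0 → B_y = 293.3368/3.2 = 91.6677 ≈ 91.67 kN.
ΣF_y = 0: A_y + 91.6677 − 15 − 56.21·2.4 − 40 = 0 → A_y = 98.24 kN.
ΣF_x = 0: no horizontal applied forces, so A_x = 0.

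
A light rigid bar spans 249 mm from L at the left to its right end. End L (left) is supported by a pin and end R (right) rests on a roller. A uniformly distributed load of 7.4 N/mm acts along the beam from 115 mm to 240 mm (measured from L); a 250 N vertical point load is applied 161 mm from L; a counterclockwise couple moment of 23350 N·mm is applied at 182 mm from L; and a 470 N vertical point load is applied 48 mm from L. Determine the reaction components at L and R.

L_x = 0, L_y = 827.1 N, R_y = 817.9 N

Resultant of the distributed load: 7.4 × 125 = 925 N at 177.5 mm from L.
Moments about L: R_y·249 − (7.4·125)·177.5 − 250·161 + 23350 − 470·48 = 0 → R_y = 203647.5/249 = 817.861 ≈ 817.9 N.
ΣF_y = 0: L_y + 817.861 − 7.4·125 − 250 − 470 = 0 → L_y = 827.1 N.
ΣF_x = 0: no horizontal applied forces, so L_x = 0.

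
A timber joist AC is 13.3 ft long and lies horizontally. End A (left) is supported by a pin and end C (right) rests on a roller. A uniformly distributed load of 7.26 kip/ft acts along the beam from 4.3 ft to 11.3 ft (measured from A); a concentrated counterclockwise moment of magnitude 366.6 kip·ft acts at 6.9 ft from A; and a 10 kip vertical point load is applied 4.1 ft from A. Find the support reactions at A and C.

A_x = 0, A_y = 55.50 kip, C_y = 5.323 kip

Resultant of the distributed load: 7.26 × 7 = 50.82 kip at 7.8 ft from A.
Moments about A: C_y·13.3 − (7.26·7)·7.8 + 366.6 − 10·4.1 = 0 → C_y = 70.796/13.3 = 5.32301 ≈ 5.323 kip.
ΣF_y = 0: A_y + 5.32301 − 7.26·7 − 10 = 0 → A_y = 55.50 kip.
ΣF_x = 0: no horizontal applied forces, so A_x = 0.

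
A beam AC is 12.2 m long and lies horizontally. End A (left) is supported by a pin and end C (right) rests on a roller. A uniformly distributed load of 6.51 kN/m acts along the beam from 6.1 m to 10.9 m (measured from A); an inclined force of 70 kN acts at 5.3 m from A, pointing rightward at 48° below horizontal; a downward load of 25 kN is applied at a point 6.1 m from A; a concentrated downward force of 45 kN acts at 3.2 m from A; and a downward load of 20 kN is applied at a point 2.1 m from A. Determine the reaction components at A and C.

A_x = -46.84 kN, A_y = 101.2 kN, C_y = 72.12 kN

Resultant of the distributed load: 6.51 × 4.8 = 31.248 kN at 8.5 m from A.
ΣM about A: C_y·12.2 − (6.51·4.8)·8.5 − 70·sin48°·5.3 − 25·6.1 − 45·3.2 − 20·2.1 = 0 → C_y = 879.815/12.2 = 72.116 ≈ 72.12 kN.
ΣF_y = 0: A_y + 72.116 − 6.51·4.8 − 70·sin48° − 25 − 45 − 20 = 0 → A_y = 101.2 kN.
ΣF_x = 0: A_x + 70·cos48° = 0 → A_x = -46.84 kN.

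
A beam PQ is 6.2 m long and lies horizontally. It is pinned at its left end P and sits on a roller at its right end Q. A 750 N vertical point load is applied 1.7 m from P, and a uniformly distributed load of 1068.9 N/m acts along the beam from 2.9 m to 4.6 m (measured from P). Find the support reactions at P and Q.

Resultant of the distributed load: 1068.9 × 1.7 = 1817.13 N at 3.75 m from P.
Moments about P: Q_y·6.2 − 750·1.7 − (1068.9·1.7)·3.75 = 0 → Q_y = 8089.2375/6.2 = 1304.72 ≈ 1305 N.
ΣF_y = 0: P_y + 1304.72 − 750 − 1068.9·1.7 = 0 → P_y = 1262 N.
ΣF_x = 0: no horizontal applied forces, so P_x = 0.

P_x = 0, P_y = 1262 N, Q_y = 1305 N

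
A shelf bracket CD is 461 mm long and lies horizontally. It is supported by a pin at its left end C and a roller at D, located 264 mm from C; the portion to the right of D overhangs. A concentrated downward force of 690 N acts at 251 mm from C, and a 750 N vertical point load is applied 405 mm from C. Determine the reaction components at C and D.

C_x = 0, C_y = -366.6 N, D_y = 1807 N

ΣM about C: D_y·264 − 690·251 − 750·405 = 0 → D_y = 476940/264 = 1806.59 ≈ 1807 N.
ΣF_y = 0: C_y + 1806.59 − 690 − 750 = 0 → C_y = -366.6 N.
ΣF_x = 0: no horizontal applied forces, so C_x = 0.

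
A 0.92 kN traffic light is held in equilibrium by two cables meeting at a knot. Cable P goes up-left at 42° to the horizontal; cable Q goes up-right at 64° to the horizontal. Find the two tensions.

ΣF_x = 0: −T_P·cos42° + T_Q·cos64° = 0 → T_Q = 1.69524·T_P.
ΣF_y = 0: T_P·sin42° + T_Q·sin64° = 0.92.
Substitute: T_P·(0.669131 + 1.69524·0.898794) = 0.92 → T_P = 0.419554 ≈ 0.4196 kN.
Then T_Q = 1.69524 × 0.419554 = 0.7112 kN.

T_P = 0.4196 kN, T_Q = 0.7112 kN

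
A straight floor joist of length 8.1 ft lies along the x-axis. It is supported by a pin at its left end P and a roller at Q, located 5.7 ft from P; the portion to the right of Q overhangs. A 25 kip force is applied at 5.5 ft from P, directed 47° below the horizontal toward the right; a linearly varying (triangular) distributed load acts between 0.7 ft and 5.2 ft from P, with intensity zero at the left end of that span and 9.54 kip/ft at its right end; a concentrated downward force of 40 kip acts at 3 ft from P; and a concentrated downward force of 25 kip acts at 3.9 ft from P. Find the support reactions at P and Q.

P_x = -17.05 kip, P_y = 35.02 kip, Q_y = 69.73 kip

Resultant of the triangular load: ½ × 9.54 × 4.5 = 21.465 kip, acting at 3.7 ft from P (one-third of the span from the peak).
Moments about P: Q_y·5.7 − 25·sin47°·5.5 − (½·9.54·4.5)·3.7 − 40·3 − 25·3.9 = 0 → Q_y = 397.482/5.7 = 69.7337 ≈ 69.73 kip.
ΣF_y = 0: P_y + 69.7337 − 25·sin47° − ½·9.54·4.5 − 40 − 25 = 0 → P_y = 35.02 kip.
ΣF_x = 0: P_x + 25·cos47° = 0 → P_x = -17.05 kip.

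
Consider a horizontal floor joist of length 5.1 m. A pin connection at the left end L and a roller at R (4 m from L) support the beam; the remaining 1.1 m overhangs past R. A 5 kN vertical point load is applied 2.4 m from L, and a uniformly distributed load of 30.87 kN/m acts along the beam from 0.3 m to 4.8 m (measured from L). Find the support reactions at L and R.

L_x = 0, L_y = 52.36 kN, R_y = 91.56 kN

Resultant of the distributed load: 30.87 × 4.5 = 138.915 kN at 2.55 m from L.
Moments about L: R_y·4 − 5·2.4 − (30.87·4.5)·2.55 = 0 → R_y = 366.23325/4 = 91.5583 ≈ 91.56 kN.
ΣF_y = 0: L_y + 91.5583 − 5 − 30.87·4.5 = 0 → L_y = 52.36 kN.
ΣF_x = 0: no horizontal applied forces, so L_x = 0.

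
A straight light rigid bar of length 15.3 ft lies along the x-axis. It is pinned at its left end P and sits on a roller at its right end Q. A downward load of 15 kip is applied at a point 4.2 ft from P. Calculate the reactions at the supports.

P_x = 0, P_y = 10.88 kip, Q_y = 4.118 kip

Moments about P: Q_y·15.3 − 15·4.2 = 0 → Q_y = 63/15.3 = 4.11765 ≈ 4.118 kip.
ΣF_y = 0: P_y + 4.11765 − 15 = 0 → P_y = 10.88 kip.
ΣF_x = 0: no horizontal applied forces, so P_x = 0.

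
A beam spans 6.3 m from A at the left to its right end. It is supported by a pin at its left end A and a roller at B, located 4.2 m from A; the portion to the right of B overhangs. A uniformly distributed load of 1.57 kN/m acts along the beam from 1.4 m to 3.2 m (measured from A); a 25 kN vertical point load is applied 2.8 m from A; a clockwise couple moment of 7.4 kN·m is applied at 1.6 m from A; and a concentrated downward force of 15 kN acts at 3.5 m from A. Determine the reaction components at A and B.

A_x = 0, A_y = 10.35 kN, B_y = 32.48 kN

Resultant of the distributed load: 1.57 × 1.8 = 2.826 kN at 2.3 m from A.
Taking moments about A: B_y·4.2 − (1.57·1.8)·2.3 − 25·2.8 − 7.4 − 15·3.5 = 0 → B_y = 136.3998/4.2 = 32.4761 ≈ 32.48 kN.
ΣF_y = 0: A_y + 32.4761 − 1.57·1.8 − 25 − 15 = 0 → A_y = 10.35 kN.
ΣF_x = 0: no horizontal applied forces, so A_x = 0.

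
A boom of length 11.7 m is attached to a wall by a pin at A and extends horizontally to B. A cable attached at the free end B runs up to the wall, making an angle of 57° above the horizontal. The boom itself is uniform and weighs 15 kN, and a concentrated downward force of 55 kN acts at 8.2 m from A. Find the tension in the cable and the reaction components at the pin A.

ΣM about A: T·sin57°·11.7 − 15·5.85 − 55·8.2 = 0 → T = 538.75/(11.7·0.838671) = 54.9047 ≈ 54.90 kN.
ΣF_x = 0: A_x − T·cos57° = 0 → A_x = 54.9047 × 0.544639 = 29.90 kN.
ΣF_y = 0: A_y + T·sin57° − 15 − 55 = 0 → A_y = 70 − 54.9047 × 0.838671 = 23.95 kN.

T = 54.90 kN, A_x = 29.90 kN, A_y = 23.95 kN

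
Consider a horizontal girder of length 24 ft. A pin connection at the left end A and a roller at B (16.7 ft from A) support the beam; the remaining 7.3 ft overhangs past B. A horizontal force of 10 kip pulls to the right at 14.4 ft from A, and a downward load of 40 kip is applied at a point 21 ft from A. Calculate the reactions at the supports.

Taking moments about A: B_y·16.7 − 40·21 = 0 → B_y = 840/16.7 = 50.2994 ≈ 50.30 kip.
ΣF_y = 0: A_y + 50.2994 − 40 = 0 → A_y = -10.30 kip.
ΣF_x = 0: A_x + 10 = 0 → A_x = -10.00 kip.

A_x = -10.00 kip, A_y = -10.30 kip, B_y = 50.30 kip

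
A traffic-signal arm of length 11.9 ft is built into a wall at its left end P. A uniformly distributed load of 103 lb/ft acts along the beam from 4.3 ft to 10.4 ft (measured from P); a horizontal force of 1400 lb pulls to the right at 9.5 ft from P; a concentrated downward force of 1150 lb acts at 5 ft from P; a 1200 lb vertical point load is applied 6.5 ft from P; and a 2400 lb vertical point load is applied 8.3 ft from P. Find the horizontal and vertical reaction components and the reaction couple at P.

P_x = -1400 lb, P_y = 5378 lb, M_P = 38090 lb·ft

Resultant of the distributed load: 103 × 6.1 = 628.3 lb at 7.35 ft from P.
ΣF_x = 0: P_x + 1400 = 0 → P_x = -1400 lb.
ΣF_y = 0: P_y − 103·6.1 − 1150 − 1200 − 2400 = 0 → P_y = 5378 lb.
ΣM about P: M_P − (103·6.1)·7.35 − 1150·5 − 1200·6.5 − 2400·8.3 = 0 → M_P = 38090 lb·ft.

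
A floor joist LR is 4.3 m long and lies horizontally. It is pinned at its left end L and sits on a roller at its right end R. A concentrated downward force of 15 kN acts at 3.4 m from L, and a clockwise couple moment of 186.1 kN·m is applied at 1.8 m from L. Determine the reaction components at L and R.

Moments about L: R_y·4.3 − 15·3.4 − 186.1 = 0 → R_y = 237.1/4.3 = 55.1395 ≈ 55.14 kN.
ΣF_y = 0: L_y + 55.1395 − 15 = 0 → L_y = -40.14 kN.
ΣF_x = 0: no horizontal applied forces, so L_x = 0.

L_x = 0, L_y = -40.14 kN, R_y = 55.14 kN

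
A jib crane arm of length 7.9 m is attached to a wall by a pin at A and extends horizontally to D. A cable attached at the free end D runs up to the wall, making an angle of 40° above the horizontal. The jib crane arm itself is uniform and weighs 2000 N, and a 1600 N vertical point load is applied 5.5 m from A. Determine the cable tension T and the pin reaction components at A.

T = 3289 N, A_x = 2519 N, A_y = 1486 N

ΣM about A: T·sin40°·7.9 − 2000·3.95 − 1600·5.5 = 0 → T = 16700/(7.9·0.642788) = 3288.68 ≈ 3289 N.
ΣF_x = 0: A_x − T·cos40° = 0 → A_x = 3288.68 × 0.766044 = 2519 N.
ΣF_y = 0: A_y + T·sin40° − 2000 − 1600 = 0 → A_y = 3600 − 3288.68 × 0.642788 = 1486 N.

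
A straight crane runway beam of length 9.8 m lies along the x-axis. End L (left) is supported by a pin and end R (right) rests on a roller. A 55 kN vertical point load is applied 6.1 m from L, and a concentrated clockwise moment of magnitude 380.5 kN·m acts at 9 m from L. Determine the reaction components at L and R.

Moments about L: R_y·9.8 − 55·6.1 − 380.5 = 0 → R_y = 716/9.8 = 73.0612 ≈ 73.06 kN.
ΣF_y = 0: L_y + 73.0612 − 55 = 0 → L_y = -18.06 kN.
ΣF_x = 0: no horizontal applied forces, so L_x = 0.

L_x = 0, L_y = -18.06 kN, R_y = 73.06 kN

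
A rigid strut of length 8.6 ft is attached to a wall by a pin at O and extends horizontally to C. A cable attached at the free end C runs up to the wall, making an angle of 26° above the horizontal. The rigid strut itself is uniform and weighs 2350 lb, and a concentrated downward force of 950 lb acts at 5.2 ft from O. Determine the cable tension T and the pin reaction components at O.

ΣM about O: T·sin26°·8.6 − 2350·4.3 − 950·5.2 = 0 → T = 15045/(8.6·0.438371) = 3990.73 ≈ 3991 lb.
ΣF_x = 0: O_x − T·cos26° = 0 → O_x = 3990.73 × 0.898794 = 3587 lb.
ΣF_y = 0: O_y + T·sin26° − 2350 − 950 = 0 → O_y = 3300 − 3990.73 × 0.438371 = 1551 lb.

T = 3991 lb, O_x = 3587 lb, O_y = 1551 lb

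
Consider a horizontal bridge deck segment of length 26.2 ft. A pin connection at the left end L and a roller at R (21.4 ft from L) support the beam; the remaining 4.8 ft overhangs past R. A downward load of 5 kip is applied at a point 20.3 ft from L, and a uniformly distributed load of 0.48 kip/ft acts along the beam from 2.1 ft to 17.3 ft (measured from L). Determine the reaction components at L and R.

L_x = 0, L_y = 4.246 kip, R_y = 8.050 kip

Resultant of the distributed load: 0.48 × 15.2 = 7.296 kip at 9.7 ft from L.
Moments about L: R_y·21.4 − 5·20.3 − (0.48·15.2)·9.7 = 0 → R_y = 172.2712/21.4 = 8.05006 ≈ 8.050 kip.
ΣF_y = 0: L_y + 8.05006 − 5 − 0.48·15.2 = 0 → L_y = 4.246 kip.
ΣF_x = 0: no horizontal applied forces, so L_x = 0.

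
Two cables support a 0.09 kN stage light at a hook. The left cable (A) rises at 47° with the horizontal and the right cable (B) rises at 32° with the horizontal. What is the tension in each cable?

T_A = 0.07775 kN, T_B = 0.06253 kN

ΣF_x = 0: −T_A·cos47° + T_B·cos32° = 0 → T_B = 0.804198·T_A.
ΣF_y = 0: T_A·sin47° + T_B·sin32° = 0.09.
Substitute: T_A·(0.731354 + 0.804198·0.529919) = 0.09 → T_A = 0.0777529 ≈ 0.07775 kN.
Then T_B = 0.804198 × 0.0777529 = 0.06253 kN.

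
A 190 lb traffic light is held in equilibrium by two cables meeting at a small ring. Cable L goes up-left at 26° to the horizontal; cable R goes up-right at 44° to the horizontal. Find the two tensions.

ΣF_x = 0: −T_L·cos26° + T_R·cos44° = 0 → T_R = 1.24947·T_L.
ΣF_y = 0: T_L·sin26° + T_R·sin44° = 190.
Substitute: T_L·(0.438371 + 1.24947·0.694658) = 190 → T_L = 145.446 ≈ 145.4 lb.
Then T_R = 1.24947 × 145.446 = 181.7 lb.

T_L = 145.4 lb, T_R = 181.7 lb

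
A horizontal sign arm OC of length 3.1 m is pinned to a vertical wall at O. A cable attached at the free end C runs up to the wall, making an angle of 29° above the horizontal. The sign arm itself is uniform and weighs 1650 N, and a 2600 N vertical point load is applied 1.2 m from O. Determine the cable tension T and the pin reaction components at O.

ΣM about O: T·sin29°·3.1 − 1650·1.55 − 2600·1.2 = 0 → T = 5677.5/(3.1·0.48481) = 3777.67 ≈ 3778 N.
ΣF_x = 0: O_x − T·cos29° = 0 → O_x = 3777.67 × 0.87462 = 3304 N.
ΣF_y = 0: O_y + T·sin29° − 1650 − 2600 = 0 → O_y = 4250 − 3777.67 × 0.48481 = 2419 N.

T = 3778 N, O_x = 3304 N, O_y = 2419 N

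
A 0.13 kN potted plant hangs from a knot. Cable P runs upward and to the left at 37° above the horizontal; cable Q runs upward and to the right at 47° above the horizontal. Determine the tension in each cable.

T_P = 0.08915 kN, T_Q = 0.1044 kN

ΣF_x = 0: −T_P·cos37° + T_Q·cos47° = 0 → T_Q = 1.17102·T_P.
ΣF_y = 0: T_P·sin37° + T_Q·sin47° = 0.13.
Substitute: T_P·(0.601815 + 1.17102·0.731354) = 0.13 → T_P = 0.0891482 ≈ 0.08915 kN.
Then T_Q = 1.17102 × 0.0891482 = 0.1044 kN.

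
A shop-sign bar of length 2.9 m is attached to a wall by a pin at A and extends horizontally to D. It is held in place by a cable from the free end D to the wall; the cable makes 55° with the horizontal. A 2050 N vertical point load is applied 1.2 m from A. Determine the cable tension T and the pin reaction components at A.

ΣM about A: T·sin55°·2.9 − 2050·1.2 = 0 → T = 2460/(2.9·0.819152) = 1035.55 ≈ 1036 N.
ΣF_x = 0: A_x − T·cos55° = 0 → A_x = 1035.55 × 0.573576 = 594.0 N.
ΣF_y = 0: A_y + T·sin55° − 2050 = 0 → A_y = 2050 − 1035.55 × 0.819152 = 1202 N.

T = 1036 N, A_x = 594.0 N, A_y = 1202 N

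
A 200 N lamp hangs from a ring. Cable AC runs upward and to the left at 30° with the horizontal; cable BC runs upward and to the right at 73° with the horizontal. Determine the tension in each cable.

ΣF_x = 0: −T_AC·cos30° + T_BC·cos73° = 0 → T_BC = 2.96207·T_AC.
ΣF_y = 0: T_AC·sin30° + T_BC·sin73° = 200.
Substitute: T_AC·(0.5 + 2.96207·0.956305) = 200 → T_AC = 60.0124 ≈ 60.01 N.
Then T_BC = 2.96207 × 60.0124 = 177.8 N.

T_AC = 60.01 N, T_BC = 177.8 N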